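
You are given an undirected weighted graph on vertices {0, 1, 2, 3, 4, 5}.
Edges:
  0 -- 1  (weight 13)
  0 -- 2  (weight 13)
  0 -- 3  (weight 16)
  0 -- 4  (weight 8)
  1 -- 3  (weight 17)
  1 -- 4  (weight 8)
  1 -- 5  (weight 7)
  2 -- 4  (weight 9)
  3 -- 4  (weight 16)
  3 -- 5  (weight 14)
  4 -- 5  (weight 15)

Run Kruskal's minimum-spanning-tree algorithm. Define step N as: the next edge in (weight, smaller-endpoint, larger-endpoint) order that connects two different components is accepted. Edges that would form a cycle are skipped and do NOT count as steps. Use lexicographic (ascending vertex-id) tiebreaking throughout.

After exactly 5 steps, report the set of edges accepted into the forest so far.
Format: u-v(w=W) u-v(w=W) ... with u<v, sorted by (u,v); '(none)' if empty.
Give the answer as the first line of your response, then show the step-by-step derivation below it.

0-4(w=8) 1-4(w=8) 1-5(w=7) 2-4(w=9) 3-5(w=14)

step 1: add edge 1-5 (w=7); MST = {1-5(w=7)}
step 2: add edge 0-4 (w=8); MST = {0-4(w=8) 1-5(w=7)}
step 3: add edge 1-4 (w=8); MST = {0-4(w=8) 1-4(w=8) 1-5(w=7)}
step 4: add edge 2-4 (w=9); MST = {0-4(w=8) 1-4(w=8) 1-5(w=7) 2-4(w=9)}
step 5: add edge 3-5 (w=14); MST = {0-4(w=8) 1-4(w=8) 1-5(w=7) 2-4(w=9) 3-5(w=14)}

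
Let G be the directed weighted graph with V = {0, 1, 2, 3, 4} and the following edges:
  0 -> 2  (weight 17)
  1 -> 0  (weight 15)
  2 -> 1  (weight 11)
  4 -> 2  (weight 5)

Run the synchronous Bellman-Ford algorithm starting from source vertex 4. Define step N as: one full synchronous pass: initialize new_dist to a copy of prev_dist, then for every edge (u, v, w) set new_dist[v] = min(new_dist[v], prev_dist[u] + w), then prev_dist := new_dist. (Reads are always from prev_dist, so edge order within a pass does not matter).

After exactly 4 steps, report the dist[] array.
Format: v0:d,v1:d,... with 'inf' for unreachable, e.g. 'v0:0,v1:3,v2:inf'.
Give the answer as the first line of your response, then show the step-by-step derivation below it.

v0:31,v1:16,v2:5,v3:inf,v4:0

step 1: dist = v0:inf,v1:inf,v2:5,v3:inf,v4:0
step 2: dist = v0:inf,v1:16,v2:5,v3:inf,v4:0
step 3: dist = v0:31,v1:16,v2:5,v3:inf,v4:0
step 4: dist = v0:31,v1:16,v2:5,v3:inf,v4:0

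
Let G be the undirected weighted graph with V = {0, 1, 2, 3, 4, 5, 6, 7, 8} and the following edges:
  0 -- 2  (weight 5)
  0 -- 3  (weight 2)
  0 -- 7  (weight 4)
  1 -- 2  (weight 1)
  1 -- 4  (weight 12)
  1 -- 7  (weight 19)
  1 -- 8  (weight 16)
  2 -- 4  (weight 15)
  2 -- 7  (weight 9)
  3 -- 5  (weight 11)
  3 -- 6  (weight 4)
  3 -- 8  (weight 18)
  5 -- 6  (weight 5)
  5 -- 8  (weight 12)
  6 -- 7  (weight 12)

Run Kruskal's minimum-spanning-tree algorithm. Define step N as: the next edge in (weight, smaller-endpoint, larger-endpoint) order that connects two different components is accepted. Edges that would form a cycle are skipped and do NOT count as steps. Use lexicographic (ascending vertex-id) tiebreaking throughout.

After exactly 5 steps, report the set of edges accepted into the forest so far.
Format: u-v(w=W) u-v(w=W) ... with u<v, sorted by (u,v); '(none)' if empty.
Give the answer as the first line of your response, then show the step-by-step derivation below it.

0-2(w=5) 0-3(w=2) 0-7(w=4) 1-2(w=1) 3-6(w=4)

step 1: add edge 1-2 (w=1); MST = {1-2(w=1)}
step 2: add edge 0-3 (w=2); MST = {0-3(w=2) 1-2(w=1)}
step 3: add edge 0-7 (w=4); MST = {0-3(w=2) 0-7(w=4) 1-2(w=1)}
step 4: add edge 3-6 (w=4); MST = {0-3(w=2) 0-7(w=4) 1-2(w=1) 3-6(w=4)}
step 5: add edge 0-2 (w=5); MST = {0-2(w=5) 0-3(w=2) 0-7(w=4) 1-2(w=1) 3-6(w=4)}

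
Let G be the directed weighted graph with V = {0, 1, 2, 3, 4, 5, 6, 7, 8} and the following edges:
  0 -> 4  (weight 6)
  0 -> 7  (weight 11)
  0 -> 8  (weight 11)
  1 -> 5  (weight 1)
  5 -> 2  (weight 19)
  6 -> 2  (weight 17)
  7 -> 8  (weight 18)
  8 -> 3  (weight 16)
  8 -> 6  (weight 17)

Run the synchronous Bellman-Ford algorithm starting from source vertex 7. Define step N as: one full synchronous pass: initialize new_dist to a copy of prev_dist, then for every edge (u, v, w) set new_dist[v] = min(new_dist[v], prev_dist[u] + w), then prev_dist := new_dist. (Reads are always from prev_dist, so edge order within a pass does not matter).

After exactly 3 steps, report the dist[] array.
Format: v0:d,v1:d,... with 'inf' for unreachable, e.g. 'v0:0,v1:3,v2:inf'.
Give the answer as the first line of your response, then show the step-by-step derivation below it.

v0:inf,v1:inf,v2:52,v3:34,v4:inf,v5:inf,v6:35,v7:0,v8:18

step 1: dist = v0:inf,v1:inf,v2:inf,v3:inf,v4:inf,v5:inf,v6:inf,v7:0,v8:18
step 2: dist = v0:inf,v1:inf,v2:inf,v3:34,v4:inf,v5:inf,v6:35,v7:0,v8:18
step 3: dist = v0:inf,v1:inf,v2:52,v3:34,v4:inf,v5:inf,v6:35,v7:0,v8:18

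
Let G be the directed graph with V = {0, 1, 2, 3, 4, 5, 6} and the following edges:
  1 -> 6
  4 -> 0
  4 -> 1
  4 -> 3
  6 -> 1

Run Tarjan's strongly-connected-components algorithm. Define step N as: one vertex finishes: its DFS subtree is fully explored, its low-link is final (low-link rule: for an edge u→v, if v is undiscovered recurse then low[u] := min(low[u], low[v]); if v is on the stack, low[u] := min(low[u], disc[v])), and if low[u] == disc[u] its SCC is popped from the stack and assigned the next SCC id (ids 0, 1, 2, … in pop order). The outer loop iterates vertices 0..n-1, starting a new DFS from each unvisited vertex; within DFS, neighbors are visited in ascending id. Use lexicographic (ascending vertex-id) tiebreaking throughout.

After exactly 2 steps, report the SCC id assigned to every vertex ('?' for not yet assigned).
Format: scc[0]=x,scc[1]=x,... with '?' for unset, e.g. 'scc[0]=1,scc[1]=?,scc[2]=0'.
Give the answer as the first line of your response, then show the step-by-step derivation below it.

scc[0]=0,scc[1]=?,scc[2]=?,scc[3]=?,scc[4]=?,scc[5]=?,scc[6]=?

step 1: low=(low[0]=0,low[1]=?,low[2]=?,low[3]=?,low[4]=?,low[5]=?,low[6]=?); scc=(scc[0]=0,scc[1]=?,scc[2]=?,scc[3]=?,scc[4]=?,scc[5]=?,scc[6]=?)
step 2: low=(low[0]=0,low[1]=1,low[2]=?,low[3]=?,low[4]=?,low[5]=?,low[6]=1); scc=(scc[0]=0,scc[1]=?,scc[2]=?,scc[3]=?,scc[4]=?,scc[5]=?,scc[6]=?)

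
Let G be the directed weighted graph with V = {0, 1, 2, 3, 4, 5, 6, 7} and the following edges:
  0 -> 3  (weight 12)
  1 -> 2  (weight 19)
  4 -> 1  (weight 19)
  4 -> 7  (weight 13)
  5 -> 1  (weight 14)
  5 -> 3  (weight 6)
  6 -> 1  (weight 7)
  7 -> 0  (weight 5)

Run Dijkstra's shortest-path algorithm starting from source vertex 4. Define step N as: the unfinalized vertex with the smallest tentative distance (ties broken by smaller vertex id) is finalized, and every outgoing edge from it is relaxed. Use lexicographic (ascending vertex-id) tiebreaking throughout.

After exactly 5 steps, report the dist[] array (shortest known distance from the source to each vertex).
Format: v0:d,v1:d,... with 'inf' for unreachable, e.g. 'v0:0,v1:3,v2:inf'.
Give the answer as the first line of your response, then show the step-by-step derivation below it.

v0:18,v1:19,v2:38,v3:30,v4:0,v5:inf,v6:inf,v7:13

step 1: dist = v0:inf,v1:19,v2:inf,v3:inf,v4:0,v5:inf,v6:inf,v7:13
step 2: dist = v0:18,v1:19,v2:inf,v3:inf,v4:0,v5:inf,v6:inf,v7:13
step 3: dist = v0:18,v1:19,v2:inf,v3:30,v4:0,v5:inf,v6:inf,v7:13
step 4: dist = v0:18,v1:19,v2:38,v3:30,v4:0,v5:inf,v6:inf,v7:13
step 5: dist = v0:18,v1:19,v2:38,v3:30,v4:0,v5:inf,v6:inf,v7:13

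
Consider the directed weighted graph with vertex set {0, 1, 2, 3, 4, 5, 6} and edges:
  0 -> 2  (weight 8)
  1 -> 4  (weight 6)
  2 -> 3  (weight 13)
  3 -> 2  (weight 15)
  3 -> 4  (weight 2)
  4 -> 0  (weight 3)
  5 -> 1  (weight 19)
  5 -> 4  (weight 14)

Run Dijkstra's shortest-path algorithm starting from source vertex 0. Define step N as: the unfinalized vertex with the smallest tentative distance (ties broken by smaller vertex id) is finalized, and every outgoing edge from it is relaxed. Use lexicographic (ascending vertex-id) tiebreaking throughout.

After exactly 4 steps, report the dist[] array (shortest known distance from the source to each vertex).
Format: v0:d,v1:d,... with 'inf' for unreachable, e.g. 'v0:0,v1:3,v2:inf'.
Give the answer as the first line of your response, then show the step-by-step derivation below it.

v0:0,v1:inf,v2:8,v3:21,v4:23,v5:inf,v6:inf

step 1: dist = v0:0,v1:inf,v2:8,v3:inf,v4:inf,v5:inf,v6:inf
step 2: dist = v0:0,v1:inf,v2:8,v3:21,v4:inf,v5:inf,v6:inf
step 3: dist = v0:0,v1:inf,v2:8,v3:21,v4:23,v5:inf,v6:inf
step 4: dist = v0:0,v1:inf,v2:8,v3:21,v4:23,v5:inf,v6:inf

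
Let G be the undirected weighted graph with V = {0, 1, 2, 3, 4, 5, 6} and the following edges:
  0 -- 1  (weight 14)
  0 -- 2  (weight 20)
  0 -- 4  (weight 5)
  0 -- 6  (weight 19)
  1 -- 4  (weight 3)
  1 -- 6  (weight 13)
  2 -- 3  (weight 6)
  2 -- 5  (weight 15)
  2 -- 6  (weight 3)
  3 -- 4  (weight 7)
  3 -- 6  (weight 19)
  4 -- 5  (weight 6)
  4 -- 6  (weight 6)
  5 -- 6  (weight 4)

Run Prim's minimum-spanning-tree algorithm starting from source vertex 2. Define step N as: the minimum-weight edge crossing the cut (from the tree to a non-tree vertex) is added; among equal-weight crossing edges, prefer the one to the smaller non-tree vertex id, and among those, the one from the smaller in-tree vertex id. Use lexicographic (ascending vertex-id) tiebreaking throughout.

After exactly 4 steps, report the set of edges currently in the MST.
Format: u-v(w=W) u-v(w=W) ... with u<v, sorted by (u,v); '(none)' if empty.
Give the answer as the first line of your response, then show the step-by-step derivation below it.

2-3(w=6) 2-6(w=3) 4-5(w=6) 5-6(w=4)

step 1: add edge 2-6 (w=3); MST = {2-6(w=3)}
step 2: add edge 5-6 (w=4); MST = {2-6(w=3) 5-6(w=4)}
step 3: add edge 2-3 (w=6); MST = {2-3(w=6) 2-6(w=3) 5-6(w=4)}
step 4: add edge 4-5 (w=6); MST = {2-3(w=6) 2-6(w=3) 4-5(w=6) 5-6(w=4)}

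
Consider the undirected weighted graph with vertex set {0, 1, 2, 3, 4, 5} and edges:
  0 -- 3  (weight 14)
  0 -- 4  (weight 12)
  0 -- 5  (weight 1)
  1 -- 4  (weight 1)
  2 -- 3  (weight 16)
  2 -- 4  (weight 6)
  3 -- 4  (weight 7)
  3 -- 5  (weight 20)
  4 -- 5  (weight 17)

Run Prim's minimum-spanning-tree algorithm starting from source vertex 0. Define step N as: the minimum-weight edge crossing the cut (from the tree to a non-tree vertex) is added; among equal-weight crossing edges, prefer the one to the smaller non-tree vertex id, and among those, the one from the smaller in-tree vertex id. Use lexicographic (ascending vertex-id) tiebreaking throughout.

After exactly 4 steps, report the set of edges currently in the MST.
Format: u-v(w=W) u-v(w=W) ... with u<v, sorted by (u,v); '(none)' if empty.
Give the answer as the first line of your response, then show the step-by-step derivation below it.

0-4(w=12) 0-5(w=1) 1-4(w=1) 2-4(w=6)

step 1: add edge 0-5 (w=1); MST = {0-5(w=1)}
step 2: add edge 0-4 (w=12); MST = {0-4(w=12) 0-5(w=1)}
step 3: add edge 1-4 (w=1); MST = {0-4(w=12) 0-5(w=1) 1-4(w=1)}
step 4: add edge 2-4 (w=6); MST = {0-4(w=12) 0-5(w=1) 1-4(w=1) 2-4(w=6)}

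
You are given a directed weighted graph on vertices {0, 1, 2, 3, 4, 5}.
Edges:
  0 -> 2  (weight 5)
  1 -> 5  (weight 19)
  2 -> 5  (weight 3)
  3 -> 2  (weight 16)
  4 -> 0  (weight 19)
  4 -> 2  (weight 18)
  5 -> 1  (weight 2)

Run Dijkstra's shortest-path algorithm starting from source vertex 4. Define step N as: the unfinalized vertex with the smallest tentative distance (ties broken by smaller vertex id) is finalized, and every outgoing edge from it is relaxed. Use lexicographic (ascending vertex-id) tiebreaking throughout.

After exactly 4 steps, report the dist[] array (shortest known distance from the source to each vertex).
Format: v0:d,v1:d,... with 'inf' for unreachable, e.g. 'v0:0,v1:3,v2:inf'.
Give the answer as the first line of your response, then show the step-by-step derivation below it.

v0:19,v1:23,v2:18,v3:inf,v4:0,v5:21

step 1: dist = v0:19,v1:inf,v2:18,v3:inf,v4:0,v5:inf
step 2: dist = v0:19,v1:inf,v2:18,v3:inf,v4:0,v5:21
step 3: dist = v0:19,v1:inf,v2:18,v3:inf,v4:0,v5:21
step 4: dist = v0:19,v1:23,v2:18,v3:inf,v4:0,v5:21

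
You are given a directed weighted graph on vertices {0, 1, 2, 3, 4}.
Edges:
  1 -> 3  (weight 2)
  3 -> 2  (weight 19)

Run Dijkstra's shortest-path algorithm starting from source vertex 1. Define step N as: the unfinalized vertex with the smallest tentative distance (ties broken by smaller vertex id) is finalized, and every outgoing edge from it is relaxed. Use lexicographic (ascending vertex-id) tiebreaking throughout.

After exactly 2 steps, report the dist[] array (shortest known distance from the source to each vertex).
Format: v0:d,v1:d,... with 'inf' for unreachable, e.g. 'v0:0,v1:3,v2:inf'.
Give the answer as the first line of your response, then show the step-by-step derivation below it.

v0:inf,v1:0,v2:21,v3:2,v4:inf

step 1: dist = v0:inf,v1:0,v2:inf,v3:2,v4:inf
step 2: dist = v0:inf,v1:0,v2:21,v3:2,v4:inf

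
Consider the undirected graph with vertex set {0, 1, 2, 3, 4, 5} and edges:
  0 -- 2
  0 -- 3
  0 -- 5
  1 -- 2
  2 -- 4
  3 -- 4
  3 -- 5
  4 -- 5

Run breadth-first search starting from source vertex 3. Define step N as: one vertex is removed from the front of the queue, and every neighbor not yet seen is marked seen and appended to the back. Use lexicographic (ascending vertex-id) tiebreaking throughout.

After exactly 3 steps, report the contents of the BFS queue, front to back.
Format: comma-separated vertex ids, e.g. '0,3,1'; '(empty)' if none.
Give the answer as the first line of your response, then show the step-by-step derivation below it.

5,2

step 1: dequeue 3; queue=[0,4,5]; order=3
step 2: dequeue 0; queue=[4,5,2]; order=3,0
step 3: dequeue 4; queue=[5,2]; order=3,0,4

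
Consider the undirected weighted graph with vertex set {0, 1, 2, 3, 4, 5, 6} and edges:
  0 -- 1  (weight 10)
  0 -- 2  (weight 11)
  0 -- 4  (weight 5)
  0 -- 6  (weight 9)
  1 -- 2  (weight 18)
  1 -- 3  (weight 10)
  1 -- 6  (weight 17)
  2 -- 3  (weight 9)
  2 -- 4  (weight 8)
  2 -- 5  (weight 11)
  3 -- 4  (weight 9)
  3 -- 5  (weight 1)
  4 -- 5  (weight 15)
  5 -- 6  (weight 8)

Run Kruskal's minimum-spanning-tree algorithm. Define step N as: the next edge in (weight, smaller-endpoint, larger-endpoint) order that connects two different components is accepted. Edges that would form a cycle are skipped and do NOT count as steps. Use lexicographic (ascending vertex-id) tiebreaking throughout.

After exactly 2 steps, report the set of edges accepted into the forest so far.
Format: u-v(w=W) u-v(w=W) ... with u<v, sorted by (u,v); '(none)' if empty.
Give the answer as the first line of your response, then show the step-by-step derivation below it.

0-4(w=5) 3-5(w=1)

step 1: add edge 3-5 (w=1); MST = {3-5(w=1)}
step 2: add edge 0-4 (w=5); MST = {0-4(w=5) 3-5(w=1)}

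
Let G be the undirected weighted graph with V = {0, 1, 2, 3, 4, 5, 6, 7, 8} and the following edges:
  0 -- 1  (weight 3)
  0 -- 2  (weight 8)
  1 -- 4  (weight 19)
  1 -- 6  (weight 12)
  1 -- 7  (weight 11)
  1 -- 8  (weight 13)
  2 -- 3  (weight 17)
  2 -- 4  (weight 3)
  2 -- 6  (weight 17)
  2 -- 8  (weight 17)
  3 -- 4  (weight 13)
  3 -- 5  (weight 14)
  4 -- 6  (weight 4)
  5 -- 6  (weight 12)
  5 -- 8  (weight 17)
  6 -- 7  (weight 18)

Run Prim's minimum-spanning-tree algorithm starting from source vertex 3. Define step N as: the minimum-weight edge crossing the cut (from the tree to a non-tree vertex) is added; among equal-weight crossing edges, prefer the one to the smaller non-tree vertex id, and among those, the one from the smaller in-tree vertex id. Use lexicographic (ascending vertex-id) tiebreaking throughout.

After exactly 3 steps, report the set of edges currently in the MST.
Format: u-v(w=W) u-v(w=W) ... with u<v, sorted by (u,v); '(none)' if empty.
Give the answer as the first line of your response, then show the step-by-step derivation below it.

2-4(w=3) 3-4(w=13) 4-6(w=4)

step 1: add edge 3-4 (w=13); MST = {3-4(w=13)}
step 2: add edge 2-4 (w=3); MST = {2-4(w=3) 3-4(w=13)}
step 3: add edge 4-6 (w=4); MST = {2-4(w=3) 3-4(w=13) 4-6(w=4)}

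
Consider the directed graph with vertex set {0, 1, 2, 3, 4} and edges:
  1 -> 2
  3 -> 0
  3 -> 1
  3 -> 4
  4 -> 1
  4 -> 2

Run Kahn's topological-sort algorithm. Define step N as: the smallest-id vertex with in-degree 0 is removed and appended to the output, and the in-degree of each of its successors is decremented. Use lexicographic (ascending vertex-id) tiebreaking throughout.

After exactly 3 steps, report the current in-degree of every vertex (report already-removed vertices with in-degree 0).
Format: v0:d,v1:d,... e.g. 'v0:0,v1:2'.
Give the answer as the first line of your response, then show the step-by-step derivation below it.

v0:0,v1:0,v2:1,v3:0,v4:0

step 1: output 3; order=[3]; indeg=(0,1,2,0,0)
step 2: output 0; order=[3,0]; indeg=(0,1,2,0,0)
step 3: output 4; order=[3,0,4]; indeg=(0,0,1,0,0)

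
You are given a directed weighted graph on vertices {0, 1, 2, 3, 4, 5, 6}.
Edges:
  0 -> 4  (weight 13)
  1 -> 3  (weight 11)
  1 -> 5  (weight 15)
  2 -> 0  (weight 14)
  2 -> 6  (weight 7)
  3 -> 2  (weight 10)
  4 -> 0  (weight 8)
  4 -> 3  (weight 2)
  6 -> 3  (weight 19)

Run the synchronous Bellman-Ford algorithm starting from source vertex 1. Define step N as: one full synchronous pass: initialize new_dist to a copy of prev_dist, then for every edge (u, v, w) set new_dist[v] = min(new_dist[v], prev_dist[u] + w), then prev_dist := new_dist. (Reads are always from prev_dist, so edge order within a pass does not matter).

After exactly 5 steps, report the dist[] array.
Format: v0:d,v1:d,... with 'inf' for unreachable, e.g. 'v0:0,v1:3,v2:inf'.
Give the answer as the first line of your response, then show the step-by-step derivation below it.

v0:35,v1:0,v2:21,v3:11,v4:48,v5:15,v6:28

step 1: dist = v0:inf,v1:0,v2:inf,v3:11,v4:inf,v5:15,v6:inf
step 2: dist = v0:inf,v1:0,v2:21,v3:11,v4:inf,v5:15,v6:inf
step 3: dist = v0:35,v1:0,v2:21,v3:11,v4:inf,v5:15,v6:28
step 4: dist = v0:35,v1:0,v2:21,v3:11,v4:48,v5:15,v6:28
step 5: dist = v0:35,v1:0,v2:21,v3:11,v4:48,v5:15,v6:28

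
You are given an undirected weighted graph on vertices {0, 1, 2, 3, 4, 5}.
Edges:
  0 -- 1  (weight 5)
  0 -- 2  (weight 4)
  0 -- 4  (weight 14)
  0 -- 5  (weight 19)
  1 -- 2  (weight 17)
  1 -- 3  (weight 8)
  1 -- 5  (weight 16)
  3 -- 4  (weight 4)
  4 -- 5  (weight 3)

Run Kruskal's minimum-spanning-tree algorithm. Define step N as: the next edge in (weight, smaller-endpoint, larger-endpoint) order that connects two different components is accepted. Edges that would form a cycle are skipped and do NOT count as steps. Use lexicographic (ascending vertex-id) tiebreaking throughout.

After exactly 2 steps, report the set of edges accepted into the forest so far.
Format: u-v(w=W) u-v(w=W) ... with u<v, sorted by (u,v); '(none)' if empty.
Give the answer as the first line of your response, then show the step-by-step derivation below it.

0-2(w=4) 4-5(w=3)

step 1: add edge 4-5 (w=3); MST = {4-5(w=3)}
step 2: add edge 0-2 (w=4); MST = {0-2(w=4) 4-5(w=3)}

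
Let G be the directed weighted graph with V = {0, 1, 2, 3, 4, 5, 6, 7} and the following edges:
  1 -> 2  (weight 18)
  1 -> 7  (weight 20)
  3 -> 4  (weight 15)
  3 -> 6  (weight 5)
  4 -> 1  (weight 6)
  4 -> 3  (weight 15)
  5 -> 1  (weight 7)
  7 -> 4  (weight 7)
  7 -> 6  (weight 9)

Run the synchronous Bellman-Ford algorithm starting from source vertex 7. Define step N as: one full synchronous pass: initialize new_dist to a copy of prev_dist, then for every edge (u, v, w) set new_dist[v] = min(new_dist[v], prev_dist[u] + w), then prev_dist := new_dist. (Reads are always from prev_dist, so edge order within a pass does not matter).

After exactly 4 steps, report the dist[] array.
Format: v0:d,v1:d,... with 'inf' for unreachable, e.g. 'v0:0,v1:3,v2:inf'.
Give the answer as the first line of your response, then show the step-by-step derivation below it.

v0:inf,v1:13,v2:31,v3:22,v4:7,v5:inf,v6:9,v7:0

step 1: dist = v0:inf,v1:inf,v2:inf,v3:inf,v4:7,v5:inf,v6:9,v7:0
step 2: dist = v0:inf,v1:13,v2:inf,v3:22,v4:7,v5:inf,v6:9,v7:0
step 3: dist = v0:inf,v1:13,v2:31,v3:22,v4:7,v5:inf,v6:9,v7:0
step 4: dist = v0:inf,v1:13,v2:31,v3:22,v4:7,v5:inf,v6:9,v7:0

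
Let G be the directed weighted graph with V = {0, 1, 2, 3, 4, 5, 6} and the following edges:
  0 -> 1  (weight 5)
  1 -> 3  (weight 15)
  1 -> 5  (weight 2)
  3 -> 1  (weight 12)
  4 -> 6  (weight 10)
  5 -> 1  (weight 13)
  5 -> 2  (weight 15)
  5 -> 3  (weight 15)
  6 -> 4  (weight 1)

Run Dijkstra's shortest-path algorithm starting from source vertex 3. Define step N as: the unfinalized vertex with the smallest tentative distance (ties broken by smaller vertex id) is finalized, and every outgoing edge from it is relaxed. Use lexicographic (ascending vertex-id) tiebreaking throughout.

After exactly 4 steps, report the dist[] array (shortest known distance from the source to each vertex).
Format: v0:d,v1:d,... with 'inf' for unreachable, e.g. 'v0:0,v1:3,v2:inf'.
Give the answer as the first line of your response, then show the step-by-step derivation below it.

v0:inf,v1:12,v2:29,v3:0,v4:inf,v5:14,v6:inf

step 1: dist = v0:inf,v1:12,v2:inf,v3:0,v4:inf,v5:inf,v6:inf
step 2: dist = v0:inf,v1:12,v2:inf,v3:0,v4:inf,v5:14,v6:inf
step 3: dist = v0:inf,v1:12,v2:29,v3:0,v4:inf,v5:14,v6:inf
step 4: dist = v0:inf,v1:12,v2:29,v3:0,v4:inf,v5:14,v6:inf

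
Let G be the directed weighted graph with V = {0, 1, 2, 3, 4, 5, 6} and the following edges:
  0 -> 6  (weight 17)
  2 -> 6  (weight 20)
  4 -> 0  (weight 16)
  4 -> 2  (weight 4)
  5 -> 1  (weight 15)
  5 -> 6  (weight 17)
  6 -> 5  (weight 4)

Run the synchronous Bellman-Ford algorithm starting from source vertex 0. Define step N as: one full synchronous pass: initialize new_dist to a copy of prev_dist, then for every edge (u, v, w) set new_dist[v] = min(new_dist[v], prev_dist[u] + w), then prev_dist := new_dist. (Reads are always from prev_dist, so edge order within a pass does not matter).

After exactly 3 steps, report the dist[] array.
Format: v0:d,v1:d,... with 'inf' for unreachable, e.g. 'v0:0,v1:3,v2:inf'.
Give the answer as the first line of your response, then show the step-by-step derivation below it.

v0:0,v1:36,v2:inf,v3:inf,v4:inf,v5:21,v6:17

step 1: dist = v0:0,v1:inf,v2:inf,v3:inf,v4:inf,v5:inf,v6:17
step 2: dist = v0:0,v1:inf,v2:inf,v3:inf,v4:inf,v5:21,v6:17
step 3: dist = v0:0,v1:36,v2:inf,v3:inf,v4:inf,v5:21,v6:17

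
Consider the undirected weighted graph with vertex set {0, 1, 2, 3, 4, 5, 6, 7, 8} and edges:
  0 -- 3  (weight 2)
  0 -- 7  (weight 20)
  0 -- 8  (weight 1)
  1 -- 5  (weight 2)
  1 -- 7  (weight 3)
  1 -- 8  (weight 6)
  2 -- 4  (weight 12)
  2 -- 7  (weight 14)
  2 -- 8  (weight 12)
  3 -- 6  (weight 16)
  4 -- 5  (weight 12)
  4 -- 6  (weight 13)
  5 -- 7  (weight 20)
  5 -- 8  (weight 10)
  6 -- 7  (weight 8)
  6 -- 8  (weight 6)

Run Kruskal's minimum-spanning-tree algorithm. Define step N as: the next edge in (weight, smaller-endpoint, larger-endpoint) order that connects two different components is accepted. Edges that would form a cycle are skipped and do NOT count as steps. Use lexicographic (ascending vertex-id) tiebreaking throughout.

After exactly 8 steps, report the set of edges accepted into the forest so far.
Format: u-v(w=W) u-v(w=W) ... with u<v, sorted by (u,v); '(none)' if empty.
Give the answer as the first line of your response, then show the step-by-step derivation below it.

0-3(w=2) 0-8(w=1) 1-5(w=2) 1-7(w=3) 1-8(w=6) 2-4(w=12) 2-8(w=12) 6-8(w=6)

step 1: add edge 0-8 (w=1); MST = {0-8(w=1)}
step 2: add edge 0-3 (w=2); MST = {0-3(w=2) 0-8(w=1)}
step 3: add edge 1-5 (w=2); MST = {0-3(w=2) 0-8(w=1) 1-5(w=2)}
step 4: add edge 1-7 (w=3); MST = {0-3(w=2) 0-8(w=1) 1-5(w=2) 1-7(w=3)}
step 5: add edge 1-8 (w=6); MST = {0-3(w=2) 0-8(w=1) 1-5(w=2) 1-7(w=3) 1-8(w=6)}
step 6: add edge 6-8 (w=6); MST = {0-3(w=2) 0-8(w=1) 1-5(w=2) 1-7(w=3) 1-8(w=6) 6-8(w=6)}
step 7: add edge 2-4 (w=12); MST = {0-3(w=2) 0-8(w=1) 1-5(w=2) 1-7(w=3) 1-8(w=6) 2-4(w=12) 6-8(w=6)}
step 8: add edge 2-8 (w=12); MST = {0-3(w=2) 0-8(w=1) 1-5(w=2) 1-7(w=3) 1-8(w=6) 2-4(w=12) 2-8(w=12) 6-8(w=6)}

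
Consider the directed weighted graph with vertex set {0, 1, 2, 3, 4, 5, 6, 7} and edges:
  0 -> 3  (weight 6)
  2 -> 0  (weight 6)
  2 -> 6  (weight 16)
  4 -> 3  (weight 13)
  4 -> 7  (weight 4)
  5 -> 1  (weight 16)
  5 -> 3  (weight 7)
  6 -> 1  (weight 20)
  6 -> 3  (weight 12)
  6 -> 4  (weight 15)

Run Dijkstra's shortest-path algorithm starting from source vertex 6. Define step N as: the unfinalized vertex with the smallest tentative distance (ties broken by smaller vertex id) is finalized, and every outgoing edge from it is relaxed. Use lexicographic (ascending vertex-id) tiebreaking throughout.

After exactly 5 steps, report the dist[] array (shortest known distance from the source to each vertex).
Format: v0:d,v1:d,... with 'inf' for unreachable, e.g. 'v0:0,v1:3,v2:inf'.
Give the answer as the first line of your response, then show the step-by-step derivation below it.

v0:inf,v1:20,v2:inf,v3:12,v4:15,v5:inf,v6:0,v7:19

step 1: dist = v0:inf,v1:20,v2:inf,v3:12,v4:15,v5:inf,v6:0,v7:inf
step 2: dist = v0:inf,v1:20,v2:inf,v3:12,v4:15,v5:inf,v6:0,v7:inf
step 3: dist = v0:inf,v1:20,v2:inf,v3:12,v4:15,v5:inf,v6:0,v7:19
step 4: dist = v0:inf,v1:20,v2:inf,v3:12,v4:15,v5:inf,v6:0,v7:19
step 5: dist = v0:inf,v1:20,v2:inf,v3:12,v4:15,v5:inf,v6:0,v7:19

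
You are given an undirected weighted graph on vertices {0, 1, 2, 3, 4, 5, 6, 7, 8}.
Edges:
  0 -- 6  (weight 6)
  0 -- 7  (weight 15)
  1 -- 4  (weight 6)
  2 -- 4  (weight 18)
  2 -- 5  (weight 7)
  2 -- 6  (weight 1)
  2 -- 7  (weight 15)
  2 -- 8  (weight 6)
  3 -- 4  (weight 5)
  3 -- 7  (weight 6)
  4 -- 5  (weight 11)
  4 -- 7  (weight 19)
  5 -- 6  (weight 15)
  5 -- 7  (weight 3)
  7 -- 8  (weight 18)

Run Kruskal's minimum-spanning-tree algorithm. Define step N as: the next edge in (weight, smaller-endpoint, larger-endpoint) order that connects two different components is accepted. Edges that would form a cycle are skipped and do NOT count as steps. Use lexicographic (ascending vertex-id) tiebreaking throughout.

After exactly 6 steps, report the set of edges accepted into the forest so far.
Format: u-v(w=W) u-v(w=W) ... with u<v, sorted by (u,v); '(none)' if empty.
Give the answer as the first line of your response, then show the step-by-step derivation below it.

0-6(w=6) 1-4(w=6) 2-6(w=1) 2-8(w=6) 3-4(w=5) 5-7(w=3)

step 1: add edge 2-6 (w=1); MST = {2-6(w=1)}
step 2: add edge 5-7 (w=3); MST = {2-6(w=1) 5-7(w=3)}
step 3: add edge 3-4 (w=5); MST = {2-6(w=1) 3-4(w=5) 5-7(w=3)}
step 4: add edge 0-6 (w=6); MST = {0-6(w=6) 2-6(w=1) 3-4(w=5) 5-7(w=3)}
step 5: add edge 1-4 (w=6); MST = {0-6(w=6) 1-4(w=6) 2-6(w=1) 3-4(w=5) 5-7(w=3)}
step 6: add edge 2-8 (w=6); MST = {0-6(w=6) 1-4(w=6) 2-6(w=1) 2-8(w=6) 3-4(w=5) 5-7(w=3)}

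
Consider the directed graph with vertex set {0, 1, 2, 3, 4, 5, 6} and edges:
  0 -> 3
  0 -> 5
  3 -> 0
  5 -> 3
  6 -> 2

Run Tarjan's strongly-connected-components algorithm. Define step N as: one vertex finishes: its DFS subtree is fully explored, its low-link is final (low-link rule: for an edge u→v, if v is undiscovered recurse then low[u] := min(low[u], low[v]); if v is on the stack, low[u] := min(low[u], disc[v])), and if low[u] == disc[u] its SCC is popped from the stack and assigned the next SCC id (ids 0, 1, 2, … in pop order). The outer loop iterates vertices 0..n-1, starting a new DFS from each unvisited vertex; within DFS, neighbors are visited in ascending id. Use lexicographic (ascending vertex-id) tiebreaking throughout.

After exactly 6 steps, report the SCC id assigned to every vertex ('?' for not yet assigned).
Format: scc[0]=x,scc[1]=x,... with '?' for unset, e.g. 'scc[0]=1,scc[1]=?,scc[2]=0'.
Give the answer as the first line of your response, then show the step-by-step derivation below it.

scc[0]=0,scc[1]=1,scc[2]=2,scc[3]=0,scc[4]=3,scc[5]=0,scc[6]=?

step 1: low=(low[0]=0,low[1]=?,low[2]=?,low[3]=0,low[4]=?,low[5]=?,low[6]=?); scc=(scc[0]=?,scc[1]=?,scc[2]=?,scc[3]=?,scc[4]=?,scc[5]=?,scc[6]=?)
step 2: low=(low[0]=0,low[1]=?,low[2]=?,low[3]=0,low[4]=?,low[5]=1,low[6]=?); scc=(scc[0]=?,scc[1]=?,scc[2]=?,scc[3]=?,scc[4]=?,scc[5]=?,scc[6]=?)
step 3: low=(low[0]=0,low[1]=?,low[2]=?,low[3]=0,low[4]=?,low[5]=1,low[6]=?); scc=(scc[0]=0,scc[1]=?,scc[2]=?,scc[3]=0,scc[4]=?,scc[5]=0,scc[6]=?)
step 4: low=(low[0]=0,low[1]=3,low[2]=?,low[3]=0,low[4]=?,low[5]=1,low[6]=?); scc=(scc[0]=0,scc[1]=1,scc[2]=?,scc[3]=0,scc[4]=?,scc[5]=0,scc[6]=?)
step 5: low=(low[0]=0,low[1]=3,low[2]=4,low[3]=0,low[4]=?,low[5]=1,low[6]=?); scc=(scc[0]=0,scc[1]=1,scc[2]=2,scc[3]=0,scc[4]=?,scc[5]=0,scc[6]=?)
step 6: low=(low[0]=0,low[1]=3,low[2]=4,low[3]=0,low[4]=5,low[5]=1,low[6]=?); scc=(scc[0]=0,scc[1]=1,scc[2]=2,scc[3]=0,scc[4]=3,scc[5]=0,scc[6]=?)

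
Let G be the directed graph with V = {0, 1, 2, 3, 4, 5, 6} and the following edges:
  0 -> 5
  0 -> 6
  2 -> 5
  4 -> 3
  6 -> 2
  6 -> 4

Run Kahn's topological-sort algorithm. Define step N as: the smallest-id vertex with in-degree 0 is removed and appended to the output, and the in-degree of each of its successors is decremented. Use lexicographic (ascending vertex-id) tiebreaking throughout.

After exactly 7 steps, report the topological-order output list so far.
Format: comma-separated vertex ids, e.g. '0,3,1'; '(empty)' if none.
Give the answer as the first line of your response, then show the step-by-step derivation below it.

0,1,6,2,4,3,5

step 1: output 0; order=[0]; indeg=(0,0,1,1,1,1,0)
step 2: output 1; order=[0,1]; indeg=(0,0,1,1,1,1,0)
step 3: output 6; order=[0,1,6]; indeg=(0,0,0,1,0,1,0)
step 4: output 2; order=[0,1,6,2]; indeg=(0,0,0,1,0,0,0)
step 5: output 4; order=[0,1,6,2,4]; indeg=(0,0,0,0,0,0,0)
step 6: output 3; order=[0,1,6,2,4,3]; indeg=(0,0,0,0,0,0,0)
step 7: output 5; order=[0,1,6,2,4,3,5]; indeg=(0,0,0,0,0,0,0)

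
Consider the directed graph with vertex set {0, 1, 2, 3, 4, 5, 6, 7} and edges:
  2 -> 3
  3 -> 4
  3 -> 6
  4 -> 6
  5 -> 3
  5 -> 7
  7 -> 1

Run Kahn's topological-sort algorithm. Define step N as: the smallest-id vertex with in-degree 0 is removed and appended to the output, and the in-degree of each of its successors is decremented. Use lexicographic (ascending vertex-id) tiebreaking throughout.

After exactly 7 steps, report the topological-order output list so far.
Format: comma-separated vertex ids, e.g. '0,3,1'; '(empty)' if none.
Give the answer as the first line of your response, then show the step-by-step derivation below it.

0,2,5,3,4,6,7

step 1: output 0; order=[0]; indeg=(0,1,0,2,1,0,2,1)
step 2: output 2; order=[0,2]; indeg=(0,1,0,1,1,0,2,1)
step 3: output 5; order=[0,2,5]; indeg=(0,1,0,0,1,0,2,0)
step 4: output 3; order=[0,2,5,3]; indeg=(0,1,0,0,0,0,1,0)
step 5: output 4; order=[0,2,5,3,4]; indeg=(0,1,0,0,0,0,0,0)
step 6: output 6; order=[0,2,5,3,4,6]; indeg=(0,1,0,0,0,0,0,0)
step 7: output 7; order=[0,2,5,3,4,6,7]; indeg=(0,0,0,0,0,0,0,0)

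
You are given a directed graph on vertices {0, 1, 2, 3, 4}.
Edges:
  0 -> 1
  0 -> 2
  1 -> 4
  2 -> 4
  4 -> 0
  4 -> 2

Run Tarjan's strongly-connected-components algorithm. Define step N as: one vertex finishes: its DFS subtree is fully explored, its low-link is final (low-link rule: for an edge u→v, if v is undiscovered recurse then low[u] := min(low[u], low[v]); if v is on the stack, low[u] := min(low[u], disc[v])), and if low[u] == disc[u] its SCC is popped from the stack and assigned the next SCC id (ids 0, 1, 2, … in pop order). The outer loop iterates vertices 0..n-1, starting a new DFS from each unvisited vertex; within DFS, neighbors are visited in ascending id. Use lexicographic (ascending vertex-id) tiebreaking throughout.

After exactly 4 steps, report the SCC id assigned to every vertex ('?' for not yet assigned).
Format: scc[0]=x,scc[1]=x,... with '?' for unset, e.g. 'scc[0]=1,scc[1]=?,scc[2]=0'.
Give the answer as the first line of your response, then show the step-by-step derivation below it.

scc[0]=0,scc[1]=0,scc[2]=0,scc[3]=?,scc[4]=0

step 1: low=(low[0]=0,low[1]=1,low[2]=2,low[3]=?,low[4]=0); scc=(scc[0]=?,scc[1]=?,scc[2]=?,scc[3]=?,scc[4]=?)
step 2: low=(low[0]=0,low[1]=1,low[2]=2,low[3]=?,low[4]=0); scc=(scc[0]=?,scc[1]=?,scc[2]=?,scc[3]=?,scc[4]=?)
step 3: low=(low[0]=0,low[1]=0,low[2]=2,low[3]=?,low[4]=0); scc=(scc[0]=?,scc[1]=?,scc[2]=?,scc[3]=?,scc[4]=?)
step 4: low=(low[0]=0,low[1]=0,low[2]=2,low[3]=?,low[4]=0); scc=(scc[0]=0,scc[1]=0,scc[2]=0,scc[3]=?,scc[4]=0)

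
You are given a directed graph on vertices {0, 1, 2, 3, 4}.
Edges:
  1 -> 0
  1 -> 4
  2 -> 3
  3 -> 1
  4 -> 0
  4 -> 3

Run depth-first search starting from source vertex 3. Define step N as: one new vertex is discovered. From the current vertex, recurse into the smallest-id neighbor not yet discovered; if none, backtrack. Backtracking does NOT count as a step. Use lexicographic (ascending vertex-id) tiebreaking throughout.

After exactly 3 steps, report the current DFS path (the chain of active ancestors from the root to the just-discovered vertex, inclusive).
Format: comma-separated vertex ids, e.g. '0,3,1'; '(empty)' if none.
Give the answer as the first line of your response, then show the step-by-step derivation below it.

3,1,0

step 1: discover 3; path=3; order=3
step 2: discover 1; path=3>1; order=3,1
step 3: discover 0; path=3>1>0; order=3,1,0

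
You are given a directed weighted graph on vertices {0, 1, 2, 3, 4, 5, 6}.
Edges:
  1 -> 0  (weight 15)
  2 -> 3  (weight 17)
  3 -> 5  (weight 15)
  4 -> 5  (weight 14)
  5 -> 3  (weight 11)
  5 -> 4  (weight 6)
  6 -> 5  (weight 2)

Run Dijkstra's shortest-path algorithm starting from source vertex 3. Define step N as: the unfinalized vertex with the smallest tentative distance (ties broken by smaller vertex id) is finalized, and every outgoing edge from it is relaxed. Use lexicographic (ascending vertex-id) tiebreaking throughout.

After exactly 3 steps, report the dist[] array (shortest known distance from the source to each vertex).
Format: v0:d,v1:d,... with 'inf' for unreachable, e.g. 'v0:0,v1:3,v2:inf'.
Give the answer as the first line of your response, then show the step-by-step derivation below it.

v0:inf,v1:inf,v2:inf,v3:0,v4:21,v5:15,v6:inf

step 1: dist = v0:inf,v1:inf,v2:inf,v3:0,v4:inf,v5:15,v6:inf
step 2: dist = v0:inf,v1:inf,v2:inf,v3:0,v4:21,v5:15,v6:inf
step 3: dist = v0:inf,v1:inf,v2:inf,v3:0,v4:21,v5:15,v6:inf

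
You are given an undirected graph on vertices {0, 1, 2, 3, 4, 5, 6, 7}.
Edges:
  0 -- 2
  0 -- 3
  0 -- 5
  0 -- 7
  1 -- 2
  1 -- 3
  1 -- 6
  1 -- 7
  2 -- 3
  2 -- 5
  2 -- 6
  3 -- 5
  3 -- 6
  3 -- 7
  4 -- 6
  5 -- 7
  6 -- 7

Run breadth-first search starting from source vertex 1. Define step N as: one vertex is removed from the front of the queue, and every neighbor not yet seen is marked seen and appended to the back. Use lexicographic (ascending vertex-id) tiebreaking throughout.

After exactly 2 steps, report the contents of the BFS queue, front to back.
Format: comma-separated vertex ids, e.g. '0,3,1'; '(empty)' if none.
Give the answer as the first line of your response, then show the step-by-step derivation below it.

3,6,7,0,5

step 1: dequeue 1; queue=[2,3,6,7]; order=1
step 2: dequeue 2; queue=[3,6,7,0,5]; order=1,2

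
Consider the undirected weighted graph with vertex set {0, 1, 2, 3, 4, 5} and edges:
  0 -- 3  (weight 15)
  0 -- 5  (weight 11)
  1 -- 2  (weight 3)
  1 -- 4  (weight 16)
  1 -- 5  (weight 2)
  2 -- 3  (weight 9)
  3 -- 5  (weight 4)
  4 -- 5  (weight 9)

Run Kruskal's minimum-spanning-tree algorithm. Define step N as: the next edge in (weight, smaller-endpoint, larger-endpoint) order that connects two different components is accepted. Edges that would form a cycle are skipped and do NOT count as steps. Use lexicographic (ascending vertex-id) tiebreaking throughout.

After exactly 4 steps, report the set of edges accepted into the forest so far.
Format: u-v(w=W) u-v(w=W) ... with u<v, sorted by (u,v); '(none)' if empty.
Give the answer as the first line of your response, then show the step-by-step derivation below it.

1-2(w=3) 1-5(w=2) 3-5(w=4) 4-5(w=9)

step 1: add edge 1-5 (w=2); MST = {1-5(w=2)}
step 2: add edge 1-2 (w=3); MST = {1-2(w=3) 1-5(w=2)}
step 3: add edge 3-5 (w=4); MST = {1-2(w=3) 1-5(w=2) 3-5(w=4)}
step 4: add edge 4-5 (w=9); MST = {1-2(w=3) 1-5(w=2) 3-5(w=4) 4-5(w=9)}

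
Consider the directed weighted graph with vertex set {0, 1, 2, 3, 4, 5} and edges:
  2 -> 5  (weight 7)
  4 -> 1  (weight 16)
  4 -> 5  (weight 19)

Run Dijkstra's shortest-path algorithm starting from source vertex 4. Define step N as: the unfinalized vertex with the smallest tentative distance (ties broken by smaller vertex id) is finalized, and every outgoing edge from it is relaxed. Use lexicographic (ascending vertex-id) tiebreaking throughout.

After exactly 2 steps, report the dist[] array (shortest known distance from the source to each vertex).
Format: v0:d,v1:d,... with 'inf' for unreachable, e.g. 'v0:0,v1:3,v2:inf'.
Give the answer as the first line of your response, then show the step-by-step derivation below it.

v0:inf,v1:16,v2:inf,v3:inf,v4:0,v5:19

step 1: dist = v0:inf,v1:16,v2:inf,v3:inf,v4:0,v5:19
step 2: dist = v0:inf,v1:16,v2:inf,v3:inf,v4:0,v5:19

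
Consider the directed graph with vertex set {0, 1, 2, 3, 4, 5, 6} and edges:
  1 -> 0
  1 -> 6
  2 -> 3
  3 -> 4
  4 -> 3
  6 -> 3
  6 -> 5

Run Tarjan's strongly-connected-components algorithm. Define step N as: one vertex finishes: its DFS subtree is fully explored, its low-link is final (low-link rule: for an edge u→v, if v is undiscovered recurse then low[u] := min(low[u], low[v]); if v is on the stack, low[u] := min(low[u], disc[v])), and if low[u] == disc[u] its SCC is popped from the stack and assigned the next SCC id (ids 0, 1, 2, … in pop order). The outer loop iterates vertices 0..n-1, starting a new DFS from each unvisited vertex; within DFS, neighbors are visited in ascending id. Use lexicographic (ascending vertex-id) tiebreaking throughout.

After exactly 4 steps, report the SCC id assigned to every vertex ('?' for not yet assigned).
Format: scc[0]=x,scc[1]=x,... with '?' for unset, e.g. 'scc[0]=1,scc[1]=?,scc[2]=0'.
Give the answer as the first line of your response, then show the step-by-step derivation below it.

scc[0]=0,scc[1]=?,scc[2]=?,scc[3]=1,scc[4]=1,scc[5]=2,scc[6]=?

step 1: low=(low[0]=0,low[1]=?,low[2]=?,low[3]=?,low[4]=?,low[5]=?,low[6]=?); scc=(scc[0]=0,scc[1]=?,scc[2]=?,scc[3]=?,scc[4]=?,scc[5]=?,scc[6]=?)
step 2: low=(low[0]=0,low[1]=1,low[2]=?,low[3]=3,low[4]=3,low[5]=?,low[6]=2); scc=(scc[0]=0,scc[1]=?,scc[2]=?,scc[3]=?,scc[4]=?,scc[5]=?,scc[6]=?)
step 3: low=(low[0]=0,low[1]=1,low[2]=?,low[3]=3,low[4]=3,low[5]=?,low[6]=2); scc=(scc[0]=0,scc[1]=?,scc[2]=?,scc[3]=1,scc[4]=1,scc[5]=?,scc[6]=?)
step 4: low=(low[0]=0,low[1]=1,low[2]=?,low[3]=3,low[4]=3,low[5]=5,low[6]=2); scc=(scc[0]=0,scc[1]=?,scc[2]=?,scc[3]=1,scc[4]=1,scc[5]=2,scc[6]=?)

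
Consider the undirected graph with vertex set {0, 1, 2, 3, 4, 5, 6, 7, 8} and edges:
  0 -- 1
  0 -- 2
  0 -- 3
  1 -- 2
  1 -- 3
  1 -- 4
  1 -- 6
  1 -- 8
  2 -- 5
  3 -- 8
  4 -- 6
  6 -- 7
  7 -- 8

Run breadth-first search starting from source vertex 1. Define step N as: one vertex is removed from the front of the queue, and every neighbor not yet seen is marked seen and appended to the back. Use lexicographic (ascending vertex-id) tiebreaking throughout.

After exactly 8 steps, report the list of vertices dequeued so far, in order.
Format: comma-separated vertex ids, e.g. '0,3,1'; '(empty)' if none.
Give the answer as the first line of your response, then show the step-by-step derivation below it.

1,0,2,3,4,6,8,5

step 1: dequeue 1; queue=[0,2,3,4,6,8]; order=1
step 2: dequeue 0; queue=[2,3,4,6,8]; order=1,0
step 3: dequeue 2; queue=[3,4,6,8,5]; order=1,0,2
step 4: dequeue 3; queue=[4,6,8,5]; order=1,0,2,3
step 5: dequeue 4; queue=[6,8,5]; order=1,0,2,3,4
step 6: dequeue 6; queue=[8,5,7]; order=1,0,2,3,4,6
step 7: dequeue 8; queue=[5,7]; order=1,0,2,3,4,6,8
step 8: dequeue 5; queue=[7]; order=1,0,2,3,4,6,8,5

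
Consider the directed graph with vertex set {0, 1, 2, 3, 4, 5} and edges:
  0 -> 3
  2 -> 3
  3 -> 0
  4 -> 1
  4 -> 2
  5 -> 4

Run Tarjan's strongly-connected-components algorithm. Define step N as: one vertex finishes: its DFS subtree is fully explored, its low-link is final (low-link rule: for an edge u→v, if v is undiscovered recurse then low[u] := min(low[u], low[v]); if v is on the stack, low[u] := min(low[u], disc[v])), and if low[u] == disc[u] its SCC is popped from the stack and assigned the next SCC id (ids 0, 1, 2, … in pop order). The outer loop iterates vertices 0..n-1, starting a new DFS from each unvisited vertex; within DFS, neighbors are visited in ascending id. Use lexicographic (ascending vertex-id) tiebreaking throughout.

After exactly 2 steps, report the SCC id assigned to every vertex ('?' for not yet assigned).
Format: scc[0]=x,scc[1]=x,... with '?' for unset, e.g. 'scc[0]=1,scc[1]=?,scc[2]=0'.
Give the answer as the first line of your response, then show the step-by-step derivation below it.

scc[0]=0,scc[1]=?,scc[2]=?,scc[3]=0,scc[4]=?,scc[5]=?

step 1: low=(low[0]=0,low[1]=?,low[2]=?,low[3]=0,low[4]=?,low[5]=?); scc=(scc[0]=?,scc[1]=?,scc[2]=?,scc[3]=?,scc[4]=?,scc[5]=?)
step 2: low=(low[0]=0,low[1]=?,low[2]=?,low[3]=0,low[4]=?,low[5]=?); scc=(scc[0]=0,scc[1]=?,scc[2]=?,scc[3]=0,scc[4]=?,scc[5]=?)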